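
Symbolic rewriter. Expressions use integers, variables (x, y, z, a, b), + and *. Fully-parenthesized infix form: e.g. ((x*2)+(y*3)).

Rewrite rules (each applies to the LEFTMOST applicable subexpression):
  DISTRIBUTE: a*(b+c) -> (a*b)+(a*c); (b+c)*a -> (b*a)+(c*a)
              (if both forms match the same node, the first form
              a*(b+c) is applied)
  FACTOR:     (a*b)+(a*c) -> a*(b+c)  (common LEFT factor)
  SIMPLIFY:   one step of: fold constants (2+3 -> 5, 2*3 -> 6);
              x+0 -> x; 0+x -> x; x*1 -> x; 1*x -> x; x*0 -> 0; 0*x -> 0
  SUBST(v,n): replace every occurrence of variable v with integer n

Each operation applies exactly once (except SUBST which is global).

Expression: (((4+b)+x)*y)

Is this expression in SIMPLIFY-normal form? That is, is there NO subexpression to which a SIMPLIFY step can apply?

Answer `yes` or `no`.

Answer: yes

Derivation:
Expression: (((4+b)+x)*y)
Scanning for simplifiable subexpressions (pre-order)...
  at root: (((4+b)+x)*y) (not simplifiable)
  at L: ((4+b)+x) (not simplifiable)
  at LL: (4+b) (not simplifiable)
Result: no simplifiable subexpression found -> normal form.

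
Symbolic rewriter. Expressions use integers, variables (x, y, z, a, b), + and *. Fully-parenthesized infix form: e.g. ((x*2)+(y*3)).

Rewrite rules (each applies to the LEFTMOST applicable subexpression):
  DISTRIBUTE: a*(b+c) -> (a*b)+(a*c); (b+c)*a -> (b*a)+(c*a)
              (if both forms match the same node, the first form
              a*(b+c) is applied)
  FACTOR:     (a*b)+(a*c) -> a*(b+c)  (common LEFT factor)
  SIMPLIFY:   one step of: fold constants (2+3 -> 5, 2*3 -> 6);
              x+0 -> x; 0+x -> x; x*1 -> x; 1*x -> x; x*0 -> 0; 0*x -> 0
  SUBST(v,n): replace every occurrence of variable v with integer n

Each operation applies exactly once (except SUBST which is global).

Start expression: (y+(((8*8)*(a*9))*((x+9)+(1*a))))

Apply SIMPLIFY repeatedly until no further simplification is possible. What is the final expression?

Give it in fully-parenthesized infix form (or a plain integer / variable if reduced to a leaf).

Answer: (y+((64*(a*9))*((x+9)+a)))

Derivation:
Start: (y+(((8*8)*(a*9))*((x+9)+(1*a))))
Step 1: at RLL: (8*8) -> 64; overall: (y+(((8*8)*(a*9))*((x+9)+(1*a)))) -> (y+((64*(a*9))*((x+9)+(1*a))))
Step 2: at RRR: (1*a) -> a; overall: (y+((64*(a*9))*((x+9)+(1*a)))) -> (y+((64*(a*9))*((x+9)+a)))
Fixed point: (y+((64*(a*9))*((x+9)+a)))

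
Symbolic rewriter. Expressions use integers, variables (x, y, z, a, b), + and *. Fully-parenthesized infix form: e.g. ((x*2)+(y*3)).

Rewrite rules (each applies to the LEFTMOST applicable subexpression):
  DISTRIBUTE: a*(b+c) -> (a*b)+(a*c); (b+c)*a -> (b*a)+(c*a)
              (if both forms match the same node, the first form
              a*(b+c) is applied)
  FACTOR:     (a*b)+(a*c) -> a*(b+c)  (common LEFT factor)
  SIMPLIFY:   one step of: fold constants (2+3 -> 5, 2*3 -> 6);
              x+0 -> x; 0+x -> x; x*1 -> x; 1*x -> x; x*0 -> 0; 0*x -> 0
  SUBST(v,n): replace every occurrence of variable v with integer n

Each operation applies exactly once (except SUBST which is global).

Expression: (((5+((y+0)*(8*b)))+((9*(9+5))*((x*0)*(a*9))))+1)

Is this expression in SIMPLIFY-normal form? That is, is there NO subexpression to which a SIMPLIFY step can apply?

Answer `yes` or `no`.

Expression: (((5+((y+0)*(8*b)))+((9*(9+5))*((x*0)*(a*9))))+1)
Scanning for simplifiable subexpressions (pre-order)...
  at root: (((5+((y+0)*(8*b)))+((9*(9+5))*((x*0)*(a*9))))+1) (not simplifiable)
  at L: ((5+((y+0)*(8*b)))+((9*(9+5))*((x*0)*(a*9)))) (not simplifiable)
  at LL: (5+((y+0)*(8*b))) (not simplifiable)
  at LLR: ((y+0)*(8*b)) (not simplifiable)
  at LLRL: (y+0) (SIMPLIFIABLE)
  at LLRR: (8*b) (not simplifiable)
  at LR: ((9*(9+5))*((x*0)*(a*9))) (not simplifiable)
  at LRL: (9*(9+5)) (not simplifiable)
  at LRLR: (9+5) (SIMPLIFIABLE)
  at LRR: ((x*0)*(a*9)) (not simplifiable)
  at LRRL: (x*0) (SIMPLIFIABLE)
  at LRRR: (a*9) (not simplifiable)
Found simplifiable subexpr at path LLRL: (y+0)
One SIMPLIFY step would give: (((5+(y*(8*b)))+((9*(9+5))*((x*0)*(a*9))))+1)
-> NOT in normal form.

Answer: no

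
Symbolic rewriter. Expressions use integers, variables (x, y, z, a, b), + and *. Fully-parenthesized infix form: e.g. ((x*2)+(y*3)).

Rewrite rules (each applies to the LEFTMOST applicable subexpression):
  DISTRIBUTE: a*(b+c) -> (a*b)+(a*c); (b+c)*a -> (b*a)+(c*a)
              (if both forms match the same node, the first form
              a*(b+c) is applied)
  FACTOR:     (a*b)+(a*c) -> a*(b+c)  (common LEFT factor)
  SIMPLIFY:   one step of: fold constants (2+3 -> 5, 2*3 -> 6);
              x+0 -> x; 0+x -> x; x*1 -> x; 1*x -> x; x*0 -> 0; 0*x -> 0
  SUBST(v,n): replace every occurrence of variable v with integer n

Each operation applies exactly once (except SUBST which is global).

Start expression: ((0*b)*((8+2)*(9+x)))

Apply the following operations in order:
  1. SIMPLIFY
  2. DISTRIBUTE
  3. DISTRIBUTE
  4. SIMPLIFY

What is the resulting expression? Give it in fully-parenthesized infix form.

Start: ((0*b)*((8+2)*(9+x)))
Apply SIMPLIFY at L (target: (0*b)): ((0*b)*((8+2)*(9+x))) -> (0*((8+2)*(9+x)))
Apply DISTRIBUTE at R (target: ((8+2)*(9+x))): (0*((8+2)*(9+x))) -> (0*(((8+2)*9)+((8+2)*x)))
Apply DISTRIBUTE at root (target: (0*(((8+2)*9)+((8+2)*x)))): (0*(((8+2)*9)+((8+2)*x))) -> ((0*((8+2)*9))+(0*((8+2)*x)))
Apply SIMPLIFY at L (target: (0*((8+2)*9))): ((0*((8+2)*9))+(0*((8+2)*x))) -> (0+(0*((8+2)*x)))

Answer: (0+(0*((8+2)*x)))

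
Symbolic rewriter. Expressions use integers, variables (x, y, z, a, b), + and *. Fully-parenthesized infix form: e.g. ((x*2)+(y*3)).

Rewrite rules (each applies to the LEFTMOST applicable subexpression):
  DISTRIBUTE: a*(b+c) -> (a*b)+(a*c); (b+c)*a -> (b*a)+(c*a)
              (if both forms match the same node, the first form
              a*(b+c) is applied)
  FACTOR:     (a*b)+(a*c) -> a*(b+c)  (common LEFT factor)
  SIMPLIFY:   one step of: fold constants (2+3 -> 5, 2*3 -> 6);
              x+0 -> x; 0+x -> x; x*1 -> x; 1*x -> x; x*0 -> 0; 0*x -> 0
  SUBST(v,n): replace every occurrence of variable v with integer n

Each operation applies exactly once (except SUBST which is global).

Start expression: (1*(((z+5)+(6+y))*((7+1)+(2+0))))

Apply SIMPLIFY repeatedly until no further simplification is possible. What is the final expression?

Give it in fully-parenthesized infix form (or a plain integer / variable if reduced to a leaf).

Answer: (((z+5)+(6+y))*10)

Derivation:
Start: (1*(((z+5)+(6+y))*((7+1)+(2+0))))
Step 1: at root: (1*(((z+5)+(6+y))*((7+1)+(2+0)))) -> (((z+5)+(6+y))*((7+1)+(2+0))); overall: (1*(((z+5)+(6+y))*((7+1)+(2+0)))) -> (((z+5)+(6+y))*((7+1)+(2+0)))
Step 2: at RL: (7+1) -> 8; overall: (((z+5)+(6+y))*((7+1)+(2+0))) -> (((z+5)+(6+y))*(8+(2+0)))
Step 3: at RR: (2+0) -> 2; overall: (((z+5)+(6+y))*(8+(2+0))) -> (((z+5)+(6+y))*(8+2))
Step 4: at R: (8+2) -> 10; overall: (((z+5)+(6+y))*(8+2)) -> (((z+5)+(6+y))*10)
Fixed point: (((z+5)+(6+y))*10)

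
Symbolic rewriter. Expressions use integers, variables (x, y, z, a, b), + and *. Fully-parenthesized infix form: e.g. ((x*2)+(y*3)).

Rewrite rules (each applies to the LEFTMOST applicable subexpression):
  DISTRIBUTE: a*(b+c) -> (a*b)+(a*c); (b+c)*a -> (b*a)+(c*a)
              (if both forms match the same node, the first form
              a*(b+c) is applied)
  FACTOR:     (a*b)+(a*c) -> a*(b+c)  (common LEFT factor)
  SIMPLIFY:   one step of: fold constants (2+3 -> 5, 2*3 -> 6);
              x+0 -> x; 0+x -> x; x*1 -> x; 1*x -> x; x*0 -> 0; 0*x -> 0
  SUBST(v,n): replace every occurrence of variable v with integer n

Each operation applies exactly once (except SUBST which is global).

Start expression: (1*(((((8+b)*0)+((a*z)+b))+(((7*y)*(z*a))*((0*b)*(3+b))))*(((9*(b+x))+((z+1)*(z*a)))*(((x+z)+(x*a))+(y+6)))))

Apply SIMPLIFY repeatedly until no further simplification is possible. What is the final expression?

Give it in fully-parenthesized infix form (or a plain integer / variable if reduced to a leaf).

Start: (1*(((((8+b)*0)+((a*z)+b))+(((7*y)*(z*a))*((0*b)*(3+b))))*(((9*(b+x))+((z+1)*(z*a)))*(((x+z)+(x*a))+(y+6)))))
Step 1: at root: (1*(((((8+b)*0)+((a*z)+b))+(((7*y)*(z*a))*((0*b)*(3+b))))*(((9*(b+x))+((z+1)*(z*a)))*(((x+z)+(x*a))+(y+6))))) -> (((((8+b)*0)+((a*z)+b))+(((7*y)*(z*a))*((0*b)*(3+b))))*(((9*(b+x))+((z+1)*(z*a)))*(((x+z)+(x*a))+(y+6)))); overall: (1*(((((8+b)*0)+((a*z)+b))+(((7*y)*(z*a))*((0*b)*(3+b))))*(((9*(b+x))+((z+1)*(z*a)))*(((x+z)+(x*a))+(y+6))))) -> (((((8+b)*0)+((a*z)+b))+(((7*y)*(z*a))*((0*b)*(3+b))))*(((9*(b+x))+((z+1)*(z*a)))*(((x+z)+(x*a))+(y+6))))
Step 2: at LLL: ((8+b)*0) -> 0; overall: (((((8+b)*0)+((a*z)+b))+(((7*y)*(z*a))*((0*b)*(3+b))))*(((9*(b+x))+((z+1)*(z*a)))*(((x+z)+(x*a))+(y+6)))) -> (((0+((a*z)+b))+(((7*y)*(z*a))*((0*b)*(3+b))))*(((9*(b+x))+((z+1)*(z*a)))*(((x+z)+(x*a))+(y+6))))
Step 3: at LL: (0+((a*z)+b)) -> ((a*z)+b); overall: (((0+((a*z)+b))+(((7*y)*(z*a))*((0*b)*(3+b))))*(((9*(b+x))+((z+1)*(z*a)))*(((x+z)+(x*a))+(y+6)))) -> ((((a*z)+b)+(((7*y)*(z*a))*((0*b)*(3+b))))*(((9*(b+x))+((z+1)*(z*a)))*(((x+z)+(x*a))+(y+6))))
Step 4: at LRRL: (0*b) -> 0; overall: ((((a*z)+b)+(((7*y)*(z*a))*((0*b)*(3+b))))*(((9*(b+x))+((z+1)*(z*a)))*(((x+z)+(x*a))+(y+6)))) -> ((((a*z)+b)+(((7*y)*(z*a))*(0*(3+b))))*(((9*(b+x))+((z+1)*(z*a)))*(((x+z)+(x*a))+(y+6))))
Step 5: at LRR: (0*(3+b)) -> 0; overall: ((((a*z)+b)+(((7*y)*(z*a))*(0*(3+b))))*(((9*(b+x))+((z+1)*(z*a)))*(((x+z)+(x*a))+(y+6)))) -> ((((a*z)+b)+(((7*y)*(z*a))*0))*(((9*(b+x))+((z+1)*(z*a)))*(((x+z)+(x*a))+(y+6))))
Step 6: at LR: (((7*y)*(z*a))*0) -> 0; overall: ((((a*z)+b)+(((7*y)*(z*a))*0))*(((9*(b+x))+((z+1)*(z*a)))*(((x+z)+(x*a))+(y+6)))) -> ((((a*z)+b)+0)*(((9*(b+x))+((z+1)*(z*a)))*(((x+z)+(x*a))+(y+6))))
Step 7: at L: (((a*z)+b)+0) -> ((a*z)+b); overall: ((((a*z)+b)+0)*(((9*(b+x))+((z+1)*(z*a)))*(((x+z)+(x*a))+(y+6)))) -> (((a*z)+b)*(((9*(b+x))+((z+1)*(z*a)))*(((x+z)+(x*a))+(y+6))))
Fixed point: (((a*z)+b)*(((9*(b+x))+((z+1)*(z*a)))*(((x+z)+(x*a))+(y+6))))

Answer: (((a*z)+b)*(((9*(b+x))+((z+1)*(z*a)))*(((x+z)+(x*a))+(y+6))))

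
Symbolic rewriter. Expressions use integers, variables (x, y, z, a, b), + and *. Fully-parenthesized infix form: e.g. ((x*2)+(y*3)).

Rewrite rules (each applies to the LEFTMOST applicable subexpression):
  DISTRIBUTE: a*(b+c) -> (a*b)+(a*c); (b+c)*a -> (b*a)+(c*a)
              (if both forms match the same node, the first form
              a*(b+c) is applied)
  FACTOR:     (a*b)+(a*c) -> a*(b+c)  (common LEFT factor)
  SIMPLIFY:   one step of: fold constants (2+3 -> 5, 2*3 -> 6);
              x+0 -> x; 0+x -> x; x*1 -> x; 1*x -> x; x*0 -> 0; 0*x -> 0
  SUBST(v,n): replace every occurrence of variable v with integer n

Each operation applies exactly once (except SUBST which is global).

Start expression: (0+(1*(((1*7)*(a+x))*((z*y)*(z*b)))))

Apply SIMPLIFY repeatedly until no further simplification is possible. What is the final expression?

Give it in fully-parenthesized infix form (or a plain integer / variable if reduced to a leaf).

Answer: ((7*(a+x))*((z*y)*(z*b)))

Derivation:
Start: (0+(1*(((1*7)*(a+x))*((z*y)*(z*b)))))
Step 1: at root: (0+(1*(((1*7)*(a+x))*((z*y)*(z*b))))) -> (1*(((1*7)*(a+x))*((z*y)*(z*b)))); overall: (0+(1*(((1*7)*(a+x))*((z*y)*(z*b))))) -> (1*(((1*7)*(a+x))*((z*y)*(z*b))))
Step 2: at root: (1*(((1*7)*(a+x))*((z*y)*(z*b)))) -> (((1*7)*(a+x))*((z*y)*(z*b))); overall: (1*(((1*7)*(a+x))*((z*y)*(z*b)))) -> (((1*7)*(a+x))*((z*y)*(z*b)))
Step 3: at LL: (1*7) -> 7; overall: (((1*7)*(a+x))*((z*y)*(z*b))) -> ((7*(a+x))*((z*y)*(z*b)))
Fixed point: ((7*(a+x))*((z*y)*(z*b)))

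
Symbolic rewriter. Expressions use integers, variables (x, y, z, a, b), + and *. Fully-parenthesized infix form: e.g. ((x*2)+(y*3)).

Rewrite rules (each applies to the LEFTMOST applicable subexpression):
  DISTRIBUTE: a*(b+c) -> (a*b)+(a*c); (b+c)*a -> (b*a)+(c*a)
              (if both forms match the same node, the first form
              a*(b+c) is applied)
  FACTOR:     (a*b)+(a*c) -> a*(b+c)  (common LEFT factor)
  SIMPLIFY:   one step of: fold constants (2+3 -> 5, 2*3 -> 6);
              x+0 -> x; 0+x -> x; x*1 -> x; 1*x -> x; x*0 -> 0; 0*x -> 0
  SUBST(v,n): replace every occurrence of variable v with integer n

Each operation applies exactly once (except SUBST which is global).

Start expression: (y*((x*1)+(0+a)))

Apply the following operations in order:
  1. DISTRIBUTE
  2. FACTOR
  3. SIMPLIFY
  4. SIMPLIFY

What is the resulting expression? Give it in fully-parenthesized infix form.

Answer: (y*(x+a))

Derivation:
Start: (y*((x*1)+(0+a)))
Apply DISTRIBUTE at root (target: (y*((x*1)+(0+a)))): (y*((x*1)+(0+a))) -> ((y*(x*1))+(y*(0+a)))
Apply FACTOR at root (target: ((y*(x*1))+(y*(0+a)))): ((y*(x*1))+(y*(0+a))) -> (y*((x*1)+(0+a)))
Apply SIMPLIFY at RL (target: (x*1)): (y*((x*1)+(0+a))) -> (y*(x+(0+a)))
Apply SIMPLIFY at RR (target: (0+a)): (y*(x+(0+a))) -> (y*(x+a))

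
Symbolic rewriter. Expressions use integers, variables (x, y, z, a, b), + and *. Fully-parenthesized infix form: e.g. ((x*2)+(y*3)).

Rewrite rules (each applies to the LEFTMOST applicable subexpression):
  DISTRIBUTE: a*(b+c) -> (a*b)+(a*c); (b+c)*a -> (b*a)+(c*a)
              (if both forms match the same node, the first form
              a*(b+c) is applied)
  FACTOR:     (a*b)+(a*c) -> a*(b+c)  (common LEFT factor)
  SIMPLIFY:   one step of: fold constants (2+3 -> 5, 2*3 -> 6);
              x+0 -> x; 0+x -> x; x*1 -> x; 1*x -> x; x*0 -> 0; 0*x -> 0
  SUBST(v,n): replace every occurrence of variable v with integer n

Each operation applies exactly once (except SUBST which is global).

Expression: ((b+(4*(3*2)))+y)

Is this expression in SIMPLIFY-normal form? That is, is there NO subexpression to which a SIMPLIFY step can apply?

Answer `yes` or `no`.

Expression: ((b+(4*(3*2)))+y)
Scanning for simplifiable subexpressions (pre-order)...
  at root: ((b+(4*(3*2)))+y) (not simplifiable)
  at L: (b+(4*(3*2))) (not simplifiable)
  at LR: (4*(3*2)) (not simplifiable)
  at LRR: (3*2) (SIMPLIFIABLE)
Found simplifiable subexpr at path LRR: (3*2)
One SIMPLIFY step would give: ((b+(4*6))+y)
-> NOT in normal form.

Answer: no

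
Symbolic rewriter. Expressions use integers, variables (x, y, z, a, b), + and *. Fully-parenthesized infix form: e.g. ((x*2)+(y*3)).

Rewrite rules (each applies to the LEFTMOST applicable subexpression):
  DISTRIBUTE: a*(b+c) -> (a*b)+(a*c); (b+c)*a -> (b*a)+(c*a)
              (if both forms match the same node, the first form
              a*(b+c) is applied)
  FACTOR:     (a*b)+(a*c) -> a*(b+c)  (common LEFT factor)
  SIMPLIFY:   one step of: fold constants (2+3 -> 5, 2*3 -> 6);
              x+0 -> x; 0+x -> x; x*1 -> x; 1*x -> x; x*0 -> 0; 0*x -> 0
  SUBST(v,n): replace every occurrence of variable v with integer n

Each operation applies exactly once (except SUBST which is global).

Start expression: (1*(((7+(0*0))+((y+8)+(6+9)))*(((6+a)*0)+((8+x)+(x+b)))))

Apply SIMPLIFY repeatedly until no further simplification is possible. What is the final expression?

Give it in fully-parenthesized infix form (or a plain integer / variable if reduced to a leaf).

Start: (1*(((7+(0*0))+((y+8)+(6+9)))*(((6+a)*0)+((8+x)+(x+b)))))
Step 1: at root: (1*(((7+(0*0))+((y+8)+(6+9)))*(((6+a)*0)+((8+x)+(x+b))))) -> (((7+(0*0))+((y+8)+(6+9)))*(((6+a)*0)+((8+x)+(x+b)))); overall: (1*(((7+(0*0))+((y+8)+(6+9)))*(((6+a)*0)+((8+x)+(x+b))))) -> (((7+(0*0))+((y+8)+(6+9)))*(((6+a)*0)+((8+x)+(x+b))))
Step 2: at LLR: (0*0) -> 0; overall: (((7+(0*0))+((y+8)+(6+9)))*(((6+a)*0)+((8+x)+(x+b)))) -> (((7+0)+((y+8)+(6+9)))*(((6+a)*0)+((8+x)+(x+b))))
Step 3: at LL: (7+0) -> 7; overall: (((7+0)+((y+8)+(6+9)))*(((6+a)*0)+((8+x)+(x+b)))) -> ((7+((y+8)+(6+9)))*(((6+a)*0)+((8+x)+(x+b))))
Step 4: at LRR: (6+9) -> 15; overall: ((7+((y+8)+(6+9)))*(((6+a)*0)+((8+x)+(x+b)))) -> ((7+((y+8)+15))*(((6+a)*0)+((8+x)+(x+b))))
Step 5: at RL: ((6+a)*0) -> 0; overall: ((7+((y+8)+15))*(((6+a)*0)+((8+x)+(x+b)))) -> ((7+((y+8)+15))*(0+((8+x)+(x+b))))
Step 6: at R: (0+((8+x)+(x+b))) -> ((8+x)+(x+b)); overall: ((7+((y+8)+15))*(0+((8+x)+(x+b)))) -> ((7+((y+8)+15))*((8+x)+(x+b)))
Fixed point: ((7+((y+8)+15))*((8+x)+(x+b)))

Answer: ((7+((y+8)+15))*((8+x)+(x+b)))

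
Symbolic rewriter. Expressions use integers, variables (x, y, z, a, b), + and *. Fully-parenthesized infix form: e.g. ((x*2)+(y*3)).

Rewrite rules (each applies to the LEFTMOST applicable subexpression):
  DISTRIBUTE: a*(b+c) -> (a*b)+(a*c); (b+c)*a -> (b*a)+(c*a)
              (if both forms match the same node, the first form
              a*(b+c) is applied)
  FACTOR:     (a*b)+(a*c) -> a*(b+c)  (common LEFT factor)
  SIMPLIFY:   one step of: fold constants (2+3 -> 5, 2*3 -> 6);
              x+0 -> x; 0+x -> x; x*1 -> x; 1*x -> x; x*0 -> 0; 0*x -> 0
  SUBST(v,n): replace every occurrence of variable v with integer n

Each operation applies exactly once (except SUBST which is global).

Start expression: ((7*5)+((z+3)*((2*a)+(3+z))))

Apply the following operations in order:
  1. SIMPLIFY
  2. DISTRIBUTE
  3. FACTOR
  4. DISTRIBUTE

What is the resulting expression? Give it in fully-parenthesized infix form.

Start: ((7*5)+((z+3)*((2*a)+(3+z))))
Apply SIMPLIFY at L (target: (7*5)): ((7*5)+((z+3)*((2*a)+(3+z)))) -> (35+((z+3)*((2*a)+(3+z))))
Apply DISTRIBUTE at R (target: ((z+3)*((2*a)+(3+z)))): (35+((z+3)*((2*a)+(3+z)))) -> (35+(((z+3)*(2*a))+((z+3)*(3+z))))
Apply FACTOR at R (target: (((z+3)*(2*a))+((z+3)*(3+z)))): (35+(((z+3)*(2*a))+((z+3)*(3+z)))) -> (35+((z+3)*((2*a)+(3+z))))
Apply DISTRIBUTE at R (target: ((z+3)*((2*a)+(3+z)))): (35+((z+3)*((2*a)+(3+z)))) -> (35+(((z+3)*(2*a))+((z+3)*(3+z))))

Answer: (35+(((z+3)*(2*a))+((z+3)*(3+z))))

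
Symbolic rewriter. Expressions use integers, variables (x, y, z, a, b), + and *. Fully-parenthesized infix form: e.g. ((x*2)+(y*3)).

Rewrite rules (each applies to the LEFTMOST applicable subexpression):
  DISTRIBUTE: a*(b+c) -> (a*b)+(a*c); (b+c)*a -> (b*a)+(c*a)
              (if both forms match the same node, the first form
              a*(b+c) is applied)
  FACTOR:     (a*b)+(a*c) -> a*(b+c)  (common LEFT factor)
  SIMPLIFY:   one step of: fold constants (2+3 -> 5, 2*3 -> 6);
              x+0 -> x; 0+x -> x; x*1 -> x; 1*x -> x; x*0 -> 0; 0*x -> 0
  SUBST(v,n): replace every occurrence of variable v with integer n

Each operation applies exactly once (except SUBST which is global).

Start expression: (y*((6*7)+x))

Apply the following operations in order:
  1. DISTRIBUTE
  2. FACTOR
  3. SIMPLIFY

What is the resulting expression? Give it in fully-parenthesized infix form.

Answer: (y*(42+x))

Derivation:
Start: (y*((6*7)+x))
Apply DISTRIBUTE at root (target: (y*((6*7)+x))): (y*((6*7)+x)) -> ((y*(6*7))+(y*x))
Apply FACTOR at root (target: ((y*(6*7))+(y*x))): ((y*(6*7))+(y*x)) -> (y*((6*7)+x))
Apply SIMPLIFY at RL (target: (6*7)): (y*((6*7)+x)) -> (y*(42+x))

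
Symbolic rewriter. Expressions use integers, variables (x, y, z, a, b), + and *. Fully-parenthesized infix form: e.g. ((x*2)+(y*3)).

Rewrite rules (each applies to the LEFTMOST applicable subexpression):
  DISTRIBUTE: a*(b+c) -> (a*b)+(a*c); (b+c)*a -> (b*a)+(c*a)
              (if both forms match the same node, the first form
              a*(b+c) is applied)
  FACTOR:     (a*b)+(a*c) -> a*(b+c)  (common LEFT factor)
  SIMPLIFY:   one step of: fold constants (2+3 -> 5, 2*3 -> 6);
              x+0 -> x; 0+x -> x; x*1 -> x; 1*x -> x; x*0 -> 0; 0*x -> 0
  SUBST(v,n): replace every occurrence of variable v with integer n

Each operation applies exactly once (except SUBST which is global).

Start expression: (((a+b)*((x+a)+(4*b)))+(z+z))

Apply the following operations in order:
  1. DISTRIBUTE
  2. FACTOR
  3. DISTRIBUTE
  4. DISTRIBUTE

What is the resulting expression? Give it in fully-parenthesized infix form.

Answer: (((((a+b)*x)+((a+b)*a))+((a+b)*(4*b)))+(z+z))

Derivation:
Start: (((a+b)*((x+a)+(4*b)))+(z+z))
Apply DISTRIBUTE at L (target: ((a+b)*((x+a)+(4*b)))): (((a+b)*((x+a)+(4*b)))+(z+z)) -> ((((a+b)*(x+a))+((a+b)*(4*b)))+(z+z))
Apply FACTOR at L (target: (((a+b)*(x+a))+((a+b)*(4*b)))): ((((a+b)*(x+a))+((a+b)*(4*b)))+(z+z)) -> (((a+b)*((x+a)+(4*b)))+(z+z))
Apply DISTRIBUTE at L (target: ((a+b)*((x+a)+(4*b)))): (((a+b)*((x+a)+(4*b)))+(z+z)) -> ((((a+b)*(x+a))+((a+b)*(4*b)))+(z+z))
Apply DISTRIBUTE at LL (target: ((a+b)*(x+a))): ((((a+b)*(x+a))+((a+b)*(4*b)))+(z+z)) -> (((((a+b)*x)+((a+b)*a))+((a+b)*(4*b)))+(z+z))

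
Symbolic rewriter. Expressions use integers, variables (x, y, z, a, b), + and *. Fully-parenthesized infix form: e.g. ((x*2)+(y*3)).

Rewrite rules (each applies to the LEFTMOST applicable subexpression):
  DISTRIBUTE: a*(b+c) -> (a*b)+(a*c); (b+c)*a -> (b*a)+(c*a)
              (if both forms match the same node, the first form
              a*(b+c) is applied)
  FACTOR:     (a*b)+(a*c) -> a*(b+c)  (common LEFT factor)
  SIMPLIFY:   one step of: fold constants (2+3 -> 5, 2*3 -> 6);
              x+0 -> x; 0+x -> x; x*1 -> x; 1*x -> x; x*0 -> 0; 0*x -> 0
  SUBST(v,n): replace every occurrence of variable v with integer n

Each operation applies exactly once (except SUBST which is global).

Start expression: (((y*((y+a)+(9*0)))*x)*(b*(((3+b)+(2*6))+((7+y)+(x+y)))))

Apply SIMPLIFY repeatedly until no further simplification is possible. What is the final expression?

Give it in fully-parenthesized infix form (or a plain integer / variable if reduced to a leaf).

Start: (((y*((y+a)+(9*0)))*x)*(b*(((3+b)+(2*6))+((7+y)+(x+y)))))
Step 1: at LLRR: (9*0) -> 0; overall: (((y*((y+a)+(9*0)))*x)*(b*(((3+b)+(2*6))+((7+y)+(x+y))))) -> (((y*((y+a)+0))*x)*(b*(((3+b)+(2*6))+((7+y)+(x+y)))))
Step 2: at LLR: ((y+a)+0) -> (y+a); overall: (((y*((y+a)+0))*x)*(b*(((3+b)+(2*6))+((7+y)+(x+y))))) -> (((y*(y+a))*x)*(b*(((3+b)+(2*6))+((7+y)+(x+y)))))
Step 3: at RRLR: (2*6) -> 12; overall: (((y*(y+a))*x)*(b*(((3+b)+(2*6))+((7+y)+(x+y))))) -> (((y*(y+a))*x)*(b*(((3+b)+12)+((7+y)+(x+y)))))
Fixed point: (((y*(y+a))*x)*(b*(((3+b)+12)+((7+y)+(x+y)))))

Answer: (((y*(y+a))*x)*(b*(((3+b)+12)+((7+y)+(x+y)))))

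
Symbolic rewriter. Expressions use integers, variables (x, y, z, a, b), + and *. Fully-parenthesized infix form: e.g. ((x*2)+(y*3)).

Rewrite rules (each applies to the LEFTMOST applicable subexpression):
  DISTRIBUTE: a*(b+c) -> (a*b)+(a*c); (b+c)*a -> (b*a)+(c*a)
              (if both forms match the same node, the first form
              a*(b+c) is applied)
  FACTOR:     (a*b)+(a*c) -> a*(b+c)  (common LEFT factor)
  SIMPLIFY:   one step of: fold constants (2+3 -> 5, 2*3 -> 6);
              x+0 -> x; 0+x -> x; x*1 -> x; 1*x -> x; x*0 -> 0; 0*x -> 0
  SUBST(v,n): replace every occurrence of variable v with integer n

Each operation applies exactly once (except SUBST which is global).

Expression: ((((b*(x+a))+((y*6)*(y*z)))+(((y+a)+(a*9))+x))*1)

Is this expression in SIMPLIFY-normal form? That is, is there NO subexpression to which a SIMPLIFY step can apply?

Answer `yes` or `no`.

Expression: ((((b*(x+a))+((y*6)*(y*z)))+(((y+a)+(a*9))+x))*1)
Scanning for simplifiable subexpressions (pre-order)...
  at root: ((((b*(x+a))+((y*6)*(y*z)))+(((y+a)+(a*9))+x))*1) (SIMPLIFIABLE)
  at L: (((b*(x+a))+((y*6)*(y*z)))+(((y+a)+(a*9))+x)) (not simplifiable)
  at LL: ((b*(x+a))+((y*6)*(y*z))) (not simplifiable)
  at LLL: (b*(x+a)) (not simplifiable)
  at LLLR: (x+a) (not simplifiable)
  at LLR: ((y*6)*(y*z)) (not simplifiable)
  at LLRL: (y*6) (not simplifiable)
  at LLRR: (y*z) (not simplifiable)
  at LR: (((y+a)+(a*9))+x) (not simplifiable)
  at LRL: ((y+a)+(a*9)) (not simplifiable)
  at LRLL: (y+a) (not simplifiable)
  at LRLR: (a*9) (not simplifiable)
Found simplifiable subexpr at path root: ((((b*(x+a))+((y*6)*(y*z)))+(((y+a)+(a*9))+x))*1)
One SIMPLIFY step would give: (((b*(x+a))+((y*6)*(y*z)))+(((y+a)+(a*9))+x))
-> NOT in normal form.

Answer: no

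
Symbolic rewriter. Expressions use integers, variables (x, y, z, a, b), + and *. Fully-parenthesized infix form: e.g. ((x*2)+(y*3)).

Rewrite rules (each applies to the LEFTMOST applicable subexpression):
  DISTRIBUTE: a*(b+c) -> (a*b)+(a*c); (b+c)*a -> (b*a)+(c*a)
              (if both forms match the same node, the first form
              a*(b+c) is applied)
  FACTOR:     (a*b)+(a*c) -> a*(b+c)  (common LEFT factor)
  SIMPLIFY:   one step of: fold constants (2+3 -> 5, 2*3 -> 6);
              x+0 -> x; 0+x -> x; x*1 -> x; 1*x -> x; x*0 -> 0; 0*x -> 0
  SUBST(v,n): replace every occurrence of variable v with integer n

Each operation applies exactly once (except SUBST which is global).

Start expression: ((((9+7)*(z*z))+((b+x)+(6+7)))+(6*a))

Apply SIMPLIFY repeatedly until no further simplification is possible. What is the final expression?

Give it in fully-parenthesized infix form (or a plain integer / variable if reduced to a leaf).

Start: ((((9+7)*(z*z))+((b+x)+(6+7)))+(6*a))
Step 1: at LLL: (9+7) -> 16; overall: ((((9+7)*(z*z))+((b+x)+(6+7)))+(6*a)) -> (((16*(z*z))+((b+x)+(6+7)))+(6*a))
Step 2: at LRR: (6+7) -> 13; overall: (((16*(z*z))+((b+x)+(6+7)))+(6*a)) -> (((16*(z*z))+((b+x)+13))+(6*a))
Fixed point: (((16*(z*z))+((b+x)+13))+(6*a))

Answer: (((16*(z*z))+((b+x)+13))+(6*a))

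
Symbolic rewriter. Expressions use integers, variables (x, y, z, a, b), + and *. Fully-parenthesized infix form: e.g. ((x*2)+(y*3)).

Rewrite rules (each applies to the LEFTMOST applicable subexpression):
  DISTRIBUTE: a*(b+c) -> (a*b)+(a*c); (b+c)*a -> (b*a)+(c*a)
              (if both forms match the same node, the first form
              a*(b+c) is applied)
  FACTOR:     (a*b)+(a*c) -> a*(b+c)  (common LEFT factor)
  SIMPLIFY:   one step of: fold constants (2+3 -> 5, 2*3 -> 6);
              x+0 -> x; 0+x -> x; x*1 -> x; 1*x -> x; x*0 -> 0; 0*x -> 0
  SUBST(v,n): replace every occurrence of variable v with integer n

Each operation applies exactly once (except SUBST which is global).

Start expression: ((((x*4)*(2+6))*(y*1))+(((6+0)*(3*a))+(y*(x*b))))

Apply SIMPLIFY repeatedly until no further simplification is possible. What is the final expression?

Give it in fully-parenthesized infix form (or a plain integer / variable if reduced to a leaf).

Start: ((((x*4)*(2+6))*(y*1))+(((6+0)*(3*a))+(y*(x*b))))
Step 1: at LLR: (2+6) -> 8; overall: ((((x*4)*(2+6))*(y*1))+(((6+0)*(3*a))+(y*(x*b)))) -> ((((x*4)*8)*(y*1))+(((6+0)*(3*a))+(y*(x*b))))
Step 2: at LR: (y*1) -> y; overall: ((((x*4)*8)*(y*1))+(((6+0)*(3*a))+(y*(x*b)))) -> ((((x*4)*8)*y)+(((6+0)*(3*a))+(y*(x*b))))
Step 3: at RLL: (6+0) -> 6; overall: ((((x*4)*8)*y)+(((6+0)*(3*a))+(y*(x*b)))) -> ((((x*4)*8)*y)+((6*(3*a))+(y*(x*b))))
Fixed point: ((((x*4)*8)*y)+((6*(3*a))+(y*(x*b))))

Answer: ((((x*4)*8)*y)+((6*(3*a))+(y*(x*b))))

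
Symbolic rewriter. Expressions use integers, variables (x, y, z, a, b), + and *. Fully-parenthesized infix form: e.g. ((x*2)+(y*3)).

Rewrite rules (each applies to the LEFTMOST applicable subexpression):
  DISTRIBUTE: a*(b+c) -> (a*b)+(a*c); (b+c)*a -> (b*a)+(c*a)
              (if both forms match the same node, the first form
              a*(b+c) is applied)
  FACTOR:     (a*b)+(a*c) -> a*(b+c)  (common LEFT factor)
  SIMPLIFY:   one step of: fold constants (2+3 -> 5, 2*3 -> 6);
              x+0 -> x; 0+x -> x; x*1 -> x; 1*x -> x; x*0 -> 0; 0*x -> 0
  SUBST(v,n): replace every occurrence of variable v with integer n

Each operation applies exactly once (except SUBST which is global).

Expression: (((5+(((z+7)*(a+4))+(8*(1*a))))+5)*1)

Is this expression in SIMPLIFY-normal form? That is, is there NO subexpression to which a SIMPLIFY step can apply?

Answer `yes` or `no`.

Expression: (((5+(((z+7)*(a+4))+(8*(1*a))))+5)*1)
Scanning for simplifiable subexpressions (pre-order)...
  at root: (((5+(((z+7)*(a+4))+(8*(1*a))))+5)*1) (SIMPLIFIABLE)
  at L: ((5+(((z+7)*(a+4))+(8*(1*a))))+5) (not simplifiable)
  at LL: (5+(((z+7)*(a+4))+(8*(1*a)))) (not simplifiable)
  at LLR: (((z+7)*(a+4))+(8*(1*a))) (not simplifiable)
  at LLRL: ((z+7)*(a+4)) (not simplifiable)
  at LLRLL: (z+7) (not simplifiable)
  at LLRLR: (a+4) (not simplifiable)
  at LLRR: (8*(1*a)) (not simplifiable)
  at LLRRR: (1*a) (SIMPLIFIABLE)
Found simplifiable subexpr at path root: (((5+(((z+7)*(a+4))+(8*(1*a))))+5)*1)
One SIMPLIFY step would give: ((5+(((z+7)*(a+4))+(8*(1*a))))+5)
-> NOT in normal form.

Answer: no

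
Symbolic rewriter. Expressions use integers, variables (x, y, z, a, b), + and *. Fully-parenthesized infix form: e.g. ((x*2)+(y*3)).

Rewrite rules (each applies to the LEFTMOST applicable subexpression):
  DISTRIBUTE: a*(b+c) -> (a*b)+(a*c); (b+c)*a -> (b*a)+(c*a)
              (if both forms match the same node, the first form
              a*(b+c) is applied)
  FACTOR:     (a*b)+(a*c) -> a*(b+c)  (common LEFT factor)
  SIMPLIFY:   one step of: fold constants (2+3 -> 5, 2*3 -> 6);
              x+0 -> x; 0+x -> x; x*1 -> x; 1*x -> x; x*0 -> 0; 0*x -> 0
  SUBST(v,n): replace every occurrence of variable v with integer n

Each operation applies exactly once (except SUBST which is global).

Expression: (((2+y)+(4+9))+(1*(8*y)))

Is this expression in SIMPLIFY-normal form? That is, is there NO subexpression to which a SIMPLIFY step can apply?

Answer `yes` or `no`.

Answer: no

Derivation:
Expression: (((2+y)+(4+9))+(1*(8*y)))
Scanning for simplifiable subexpressions (pre-order)...
  at root: (((2+y)+(4+9))+(1*(8*y))) (not simplifiable)
  at L: ((2+y)+(4+9)) (not simplifiable)
  at LL: (2+y) (not simplifiable)
  at LR: (4+9) (SIMPLIFIABLE)
  at R: (1*(8*y)) (SIMPLIFIABLE)
  at RR: (8*y) (not simplifiable)
Found simplifiable subexpr at path LR: (4+9)
One SIMPLIFY step would give: (((2+y)+13)+(1*(8*y)))
-> NOT in normal form.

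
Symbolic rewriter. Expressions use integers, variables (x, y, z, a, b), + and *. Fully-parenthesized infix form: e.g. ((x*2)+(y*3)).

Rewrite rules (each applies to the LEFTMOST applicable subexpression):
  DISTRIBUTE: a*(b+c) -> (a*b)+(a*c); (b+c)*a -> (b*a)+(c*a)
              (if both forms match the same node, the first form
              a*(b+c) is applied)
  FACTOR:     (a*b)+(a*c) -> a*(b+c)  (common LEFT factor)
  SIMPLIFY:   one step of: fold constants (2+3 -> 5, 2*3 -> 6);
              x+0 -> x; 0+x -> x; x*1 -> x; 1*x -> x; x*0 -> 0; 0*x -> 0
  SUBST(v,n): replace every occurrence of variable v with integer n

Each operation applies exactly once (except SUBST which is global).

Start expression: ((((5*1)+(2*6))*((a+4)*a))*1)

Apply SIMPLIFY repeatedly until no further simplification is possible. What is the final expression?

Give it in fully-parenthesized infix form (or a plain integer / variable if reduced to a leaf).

Answer: (17*((a+4)*a))

Derivation:
Start: ((((5*1)+(2*6))*((a+4)*a))*1)
Step 1: at root: ((((5*1)+(2*6))*((a+4)*a))*1) -> (((5*1)+(2*6))*((a+4)*a)); overall: ((((5*1)+(2*6))*((a+4)*a))*1) -> (((5*1)+(2*6))*((a+4)*a))
Step 2: at LL: (5*1) -> 5; overall: (((5*1)+(2*6))*((a+4)*a)) -> ((5+(2*6))*((a+4)*a))
Step 3: at LR: (2*6) -> 12; overall: ((5+(2*6))*((a+4)*a)) -> ((5+12)*((a+4)*a))
Step 4: at L: (5+12) -> 17; overall: ((5+12)*((a+4)*a)) -> (17*((a+4)*a))
Fixed point: (17*((a+4)*a))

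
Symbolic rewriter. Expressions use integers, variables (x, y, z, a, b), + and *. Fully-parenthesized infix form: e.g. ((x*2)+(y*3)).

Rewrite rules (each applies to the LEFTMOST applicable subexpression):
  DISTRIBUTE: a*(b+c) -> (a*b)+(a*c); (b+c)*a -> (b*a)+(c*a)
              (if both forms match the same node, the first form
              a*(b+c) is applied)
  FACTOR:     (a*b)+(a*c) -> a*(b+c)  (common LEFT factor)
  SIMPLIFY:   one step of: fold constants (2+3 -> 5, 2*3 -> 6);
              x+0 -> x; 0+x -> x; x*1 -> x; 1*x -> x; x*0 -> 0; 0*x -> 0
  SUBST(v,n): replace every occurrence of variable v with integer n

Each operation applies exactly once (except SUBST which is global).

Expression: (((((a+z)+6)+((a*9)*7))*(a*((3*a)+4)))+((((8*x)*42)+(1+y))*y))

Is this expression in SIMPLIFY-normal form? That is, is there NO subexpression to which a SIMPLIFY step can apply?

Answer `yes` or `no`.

Expression: (((((a+z)+6)+((a*9)*7))*(a*((3*a)+4)))+((((8*x)*42)+(1+y))*y))
Scanning for simplifiable subexpressions (pre-order)...
  at root: (((((a+z)+6)+((a*9)*7))*(a*((3*a)+4)))+((((8*x)*42)+(1+y))*y)) (not simplifiable)
  at L: ((((a+z)+6)+((a*9)*7))*(a*((3*a)+4))) (not simplifiable)
  at LL: (((a+z)+6)+((a*9)*7)) (not simplifiable)
  at LLL: ((a+z)+6) (not simplifiable)
  at LLLL: (a+z) (not simplifiable)
  at LLR: ((a*9)*7) (not simplifiable)
  at LLRL: (a*9) (not simplifiable)
  at LR: (a*((3*a)+4)) (not simplifiable)
  at LRR: ((3*a)+4) (not simplifiable)
  at LRRL: (3*a) (not simplifiable)
  at R: ((((8*x)*42)+(1+y))*y) (not simplifiable)
  at RL: (((8*x)*42)+(1+y)) (not simplifiable)
  at RLL: ((8*x)*42) (not simplifiable)
  at RLLL: (8*x) (not simplifiable)
  at RLR: (1+y) (not simplifiable)
Result: no simplifiable subexpression found -> normal form.

Answer: yes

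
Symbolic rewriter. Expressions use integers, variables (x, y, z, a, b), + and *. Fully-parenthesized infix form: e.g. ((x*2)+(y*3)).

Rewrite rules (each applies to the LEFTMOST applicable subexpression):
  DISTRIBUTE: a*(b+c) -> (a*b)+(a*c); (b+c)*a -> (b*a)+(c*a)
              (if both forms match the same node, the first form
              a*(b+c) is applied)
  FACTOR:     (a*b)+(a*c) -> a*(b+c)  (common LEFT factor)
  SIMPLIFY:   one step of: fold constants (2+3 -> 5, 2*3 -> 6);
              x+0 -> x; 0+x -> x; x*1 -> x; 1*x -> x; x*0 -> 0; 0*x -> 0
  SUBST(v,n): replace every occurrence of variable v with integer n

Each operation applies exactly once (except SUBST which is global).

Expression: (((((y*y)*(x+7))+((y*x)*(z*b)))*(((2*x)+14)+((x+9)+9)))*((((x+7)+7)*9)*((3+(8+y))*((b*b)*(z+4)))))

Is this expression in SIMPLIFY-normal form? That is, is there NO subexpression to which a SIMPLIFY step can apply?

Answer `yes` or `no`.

Answer: yes

Derivation:
Expression: (((((y*y)*(x+7))+((y*x)*(z*b)))*(((2*x)+14)+((x+9)+9)))*((((x+7)+7)*9)*((3+(8+y))*((b*b)*(z+4)))))
Scanning for simplifiable subexpressions (pre-order)...
  at root: (((((y*y)*(x+7))+((y*x)*(z*b)))*(((2*x)+14)+((x+9)+9)))*((((x+7)+7)*9)*((3+(8+y))*((b*b)*(z+4))))) (not simplifiable)
  at L: ((((y*y)*(x+7))+((y*x)*(z*b)))*(((2*x)+14)+((x+9)+9))) (not simplifiable)
  at LL: (((y*y)*(x+7))+((y*x)*(z*b))) (not simplifiable)
  at LLL: ((y*y)*(x+7)) (not simplifiable)
  at LLLL: (y*y) (not simplifiable)
  at LLLR: (x+7) (not simplifiable)
  at LLR: ((y*x)*(z*b)) (not simplifiable)
  at LLRL: (y*x) (not simplifiable)
  at LLRR: (z*b) (not simplifiable)
  at LR: (((2*x)+14)+((x+9)+9)) (not simplifiable)
  at LRL: ((2*x)+14) (not simplifiable)
  at LRLL: (2*x) (not simplifiable)
  at LRR: ((x+9)+9) (not simplifiable)
  at LRRL: (x+9) (not simplifiable)
  at R: ((((x+7)+7)*9)*((3+(8+y))*((b*b)*(z+4)))) (not simplifiable)
  at RL: (((x+7)+7)*9) (not simplifiable)
  at RLL: ((x+7)+7) (not simplifiable)
  at RLLL: (x+7) (not simplifiable)
  at RR: ((3+(8+y))*((b*b)*(z+4))) (not simplifiable)
  at RRL: (3+(8+y)) (not simplifiable)
  at RRLR: (8+y) (not simplifiable)
  at RRR: ((b*b)*(z+4)) (not simplifiable)
  at RRRL: (b*b) (not simplifiable)
  at RRRR: (z+4) (not simplifiable)
Result: no simplifiable subexpression found -> normal form.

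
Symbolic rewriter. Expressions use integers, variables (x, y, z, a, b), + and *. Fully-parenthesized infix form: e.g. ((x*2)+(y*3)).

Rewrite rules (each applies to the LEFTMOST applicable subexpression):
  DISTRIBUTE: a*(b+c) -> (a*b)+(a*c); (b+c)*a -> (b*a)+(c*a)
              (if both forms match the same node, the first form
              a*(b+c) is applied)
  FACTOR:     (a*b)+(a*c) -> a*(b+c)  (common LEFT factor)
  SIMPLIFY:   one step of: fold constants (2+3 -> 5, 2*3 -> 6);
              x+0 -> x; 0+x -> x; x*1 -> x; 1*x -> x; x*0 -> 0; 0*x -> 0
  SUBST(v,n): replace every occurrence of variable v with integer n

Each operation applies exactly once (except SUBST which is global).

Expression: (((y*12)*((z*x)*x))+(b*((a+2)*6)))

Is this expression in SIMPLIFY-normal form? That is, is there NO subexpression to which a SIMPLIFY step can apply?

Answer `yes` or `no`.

Answer: yes

Derivation:
Expression: (((y*12)*((z*x)*x))+(b*((a+2)*6)))
Scanning for simplifiable subexpressions (pre-order)...
  at root: (((y*12)*((z*x)*x))+(b*((a+2)*6))) (not simplifiable)
  at L: ((y*12)*((z*x)*x)) (not simplifiable)
  at LL: (y*12) (not simplifiable)
  at LR: ((z*x)*x) (not simplifiable)
  at LRL: (z*x) (not simplifiable)
  at R: (b*((a+2)*6)) (not simplifiable)
  at RR: ((a+2)*6) (not simplifiable)
  at RRL: (a+2) (not simplifiable)
Result: no simplifiable subexpression found -> normal form.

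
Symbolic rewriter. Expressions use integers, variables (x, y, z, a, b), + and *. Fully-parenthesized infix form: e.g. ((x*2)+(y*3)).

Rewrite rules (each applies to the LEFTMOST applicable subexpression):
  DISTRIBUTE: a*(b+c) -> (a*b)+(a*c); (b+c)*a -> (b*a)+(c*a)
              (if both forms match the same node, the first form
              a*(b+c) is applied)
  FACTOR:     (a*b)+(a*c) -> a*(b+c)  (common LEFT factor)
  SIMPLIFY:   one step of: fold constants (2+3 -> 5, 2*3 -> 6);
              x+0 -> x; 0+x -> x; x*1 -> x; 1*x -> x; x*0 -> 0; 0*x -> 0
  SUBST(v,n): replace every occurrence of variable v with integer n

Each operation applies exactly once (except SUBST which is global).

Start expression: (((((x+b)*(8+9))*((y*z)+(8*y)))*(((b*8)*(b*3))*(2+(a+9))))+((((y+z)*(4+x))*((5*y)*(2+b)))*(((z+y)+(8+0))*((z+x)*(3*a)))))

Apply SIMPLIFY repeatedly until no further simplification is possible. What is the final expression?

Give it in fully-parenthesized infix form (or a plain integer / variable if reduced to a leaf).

Start: (((((x+b)*(8+9))*((y*z)+(8*y)))*(((b*8)*(b*3))*(2+(a+9))))+((((y+z)*(4+x))*((5*y)*(2+b)))*(((z+y)+(8+0))*((z+x)*(3*a)))))
Step 1: at LLLR: (8+9) -> 17; overall: (((((x+b)*(8+9))*((y*z)+(8*y)))*(((b*8)*(b*3))*(2+(a+9))))+((((y+z)*(4+x))*((5*y)*(2+b)))*(((z+y)+(8+0))*((z+x)*(3*a))))) -> (((((x+b)*17)*((y*z)+(8*y)))*(((b*8)*(b*3))*(2+(a+9))))+((((y+z)*(4+x))*((5*y)*(2+b)))*(((z+y)+(8+0))*((z+x)*(3*a)))))
Step 2: at RRLR: (8+0) -> 8; overall: (((((x+b)*17)*((y*z)+(8*y)))*(((b*8)*(b*3))*(2+(a+9))))+((((y+z)*(4+x))*((5*y)*(2+b)))*(((z+y)+(8+0))*((z+x)*(3*a))))) -> (((((x+b)*17)*((y*z)+(8*y)))*(((b*8)*(b*3))*(2+(a+9))))+((((y+z)*(4+x))*((5*y)*(2+b)))*(((z+y)+8)*((z+x)*(3*a)))))
Fixed point: (((((x+b)*17)*((y*z)+(8*y)))*(((b*8)*(b*3))*(2+(a+9))))+((((y+z)*(4+x))*((5*y)*(2+b)))*(((z+y)+8)*((z+x)*(3*a)))))

Answer: (((((x+b)*17)*((y*z)+(8*y)))*(((b*8)*(b*3))*(2+(a+9))))+((((y+z)*(4+x))*((5*y)*(2+b)))*(((z+y)+8)*((z+x)*(3*a)))))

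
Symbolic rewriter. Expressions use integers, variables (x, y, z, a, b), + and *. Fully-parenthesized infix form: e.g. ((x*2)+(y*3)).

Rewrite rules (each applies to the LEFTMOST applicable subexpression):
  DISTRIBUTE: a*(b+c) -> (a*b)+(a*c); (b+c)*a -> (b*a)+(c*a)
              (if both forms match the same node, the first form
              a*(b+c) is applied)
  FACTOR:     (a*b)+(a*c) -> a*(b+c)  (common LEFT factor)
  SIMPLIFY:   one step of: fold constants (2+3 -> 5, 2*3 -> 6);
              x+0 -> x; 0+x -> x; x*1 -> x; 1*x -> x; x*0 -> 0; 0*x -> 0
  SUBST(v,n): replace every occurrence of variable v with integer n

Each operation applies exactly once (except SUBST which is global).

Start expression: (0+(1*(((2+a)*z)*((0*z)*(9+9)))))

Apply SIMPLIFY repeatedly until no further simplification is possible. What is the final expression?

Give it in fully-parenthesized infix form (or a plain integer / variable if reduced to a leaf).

Answer: 0

Derivation:
Start: (0+(1*(((2+a)*z)*((0*z)*(9+9)))))
Step 1: at root: (0+(1*(((2+a)*z)*((0*z)*(9+9))))) -> (1*(((2+a)*z)*((0*z)*(9+9)))); overall: (0+(1*(((2+a)*z)*((0*z)*(9+9))))) -> (1*(((2+a)*z)*((0*z)*(9+9))))
Step 2: at root: (1*(((2+a)*z)*((0*z)*(9+9)))) -> (((2+a)*z)*((0*z)*(9+9))); overall: (1*(((2+a)*z)*((0*z)*(9+9)))) -> (((2+a)*z)*((0*z)*(9+9)))
Step 3: at RL: (0*z) -> 0; overall: (((2+a)*z)*((0*z)*(9+9))) -> (((2+a)*z)*(0*(9+9)))
Step 4: at R: (0*(9+9)) -> 0; overall: (((2+a)*z)*(0*(9+9))) -> (((2+a)*z)*0)
Step 5: at root: (((2+a)*z)*0) -> 0; overall: (((2+a)*z)*0) -> 0
Fixed point: 0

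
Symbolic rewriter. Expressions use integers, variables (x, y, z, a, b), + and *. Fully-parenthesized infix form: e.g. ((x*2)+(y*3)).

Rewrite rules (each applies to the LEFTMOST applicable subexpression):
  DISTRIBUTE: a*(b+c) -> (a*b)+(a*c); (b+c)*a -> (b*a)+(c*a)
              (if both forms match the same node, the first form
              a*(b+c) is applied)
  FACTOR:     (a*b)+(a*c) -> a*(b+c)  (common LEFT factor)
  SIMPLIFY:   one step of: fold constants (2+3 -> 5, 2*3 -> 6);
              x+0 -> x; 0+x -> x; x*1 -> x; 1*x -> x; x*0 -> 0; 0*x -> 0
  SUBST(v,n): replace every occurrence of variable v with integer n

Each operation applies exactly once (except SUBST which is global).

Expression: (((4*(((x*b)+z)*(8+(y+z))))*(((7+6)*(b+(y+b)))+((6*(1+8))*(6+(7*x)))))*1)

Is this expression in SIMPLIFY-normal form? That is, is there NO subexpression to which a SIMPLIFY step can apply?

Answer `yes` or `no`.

Expression: (((4*(((x*b)+z)*(8+(y+z))))*(((7+6)*(b+(y+b)))+((6*(1+8))*(6+(7*x)))))*1)
Scanning for simplifiable subexpressions (pre-order)...
  at root: (((4*(((x*b)+z)*(8+(y+z))))*(((7+6)*(b+(y+b)))+((6*(1+8))*(6+(7*x)))))*1) (SIMPLIFIABLE)
  at L: ((4*(((x*b)+z)*(8+(y+z))))*(((7+6)*(b+(y+b)))+((6*(1+8))*(6+(7*x))))) (not simplifiable)
  at LL: (4*(((x*b)+z)*(8+(y+z)))) (not simplifiable)
  at LLR: (((x*b)+z)*(8+(y+z))) (not simplifiable)
  at LLRL: ((x*b)+z) (not simplifiable)
  at LLRLL: (x*b) (not simplifiable)
  at LLRR: (8+(y+z)) (not simplifiable)
  at LLRRR: (y+z) (not simplifiable)
  at LR: (((7+6)*(b+(y+b)))+((6*(1+8))*(6+(7*x)))) (not simplifiable)
  at LRL: ((7+6)*(b+(y+b))) (not simplifiable)
  at LRLL: (7+6) (SIMPLIFIABLE)
  at LRLR: (b+(y+b)) (not simplifiable)
  at LRLRR: (y+b) (not simplifiable)
  at LRR: ((6*(1+8))*(6+(7*x))) (not simplifiable)
  at LRRL: (6*(1+8)) (not simplifiable)
  at LRRLR: (1+8) (SIMPLIFIABLE)
  at LRRR: (6+(7*x)) (not simplifiable)
  at LRRRR: (7*x) (not simplifiable)
Found simplifiable subexpr at path root: (((4*(((x*b)+z)*(8+(y+z))))*(((7+6)*(b+(y+b)))+((6*(1+8))*(6+(7*x)))))*1)
One SIMPLIFY step would give: ((4*(((x*b)+z)*(8+(y+z))))*(((7+6)*(b+(y+b)))+((6*(1+8))*(6+(7*x)))))
-> NOT in normal form.

Answer: no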